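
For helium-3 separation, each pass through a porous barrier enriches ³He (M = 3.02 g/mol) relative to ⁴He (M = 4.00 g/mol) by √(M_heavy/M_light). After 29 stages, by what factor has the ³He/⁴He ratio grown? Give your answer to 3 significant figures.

Each stage multiplies the ratio by α = √(4.00/3.02), so after 29 stages the overall factor is α^29 = (4.00/3.02)^(29/2).
= 1.32450^(29/2) = 58.9.

58.9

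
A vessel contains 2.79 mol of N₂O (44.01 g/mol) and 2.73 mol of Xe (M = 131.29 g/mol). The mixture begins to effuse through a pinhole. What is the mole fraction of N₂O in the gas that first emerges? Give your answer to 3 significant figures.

Effusion rate of each component ∝ n_i/√M_i (partial pressure × 1/√M).
Mole fraction of N₂O in the effusate = (n_N₂O/√M_N₂O) / (n_N₂O/√M_N₂O + n_Xe/√M_Xe)
= (2.79/√44.01) / (2.79/√44.01 + 2.73/√131.29) = 0.4206/(0.4206 + 0.2383) = 0.638.

0.638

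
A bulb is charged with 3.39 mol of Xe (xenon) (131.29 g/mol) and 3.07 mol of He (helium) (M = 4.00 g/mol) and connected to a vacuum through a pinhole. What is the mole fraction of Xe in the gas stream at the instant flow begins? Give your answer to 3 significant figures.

Each component's effusion rate ∝ (its partial pressure)·(1/√M) ∝ n_i/√M_i.
So x_Xe in the escaping gas = (n_Xe/√M_Xe) / Σ(n_i/√M_i)
= (3.39/√131.29) / (3.39/√131.29 + 3.07/√4.00) = 0.2959/(0.2959 + 1.535) = 0.162.

0.162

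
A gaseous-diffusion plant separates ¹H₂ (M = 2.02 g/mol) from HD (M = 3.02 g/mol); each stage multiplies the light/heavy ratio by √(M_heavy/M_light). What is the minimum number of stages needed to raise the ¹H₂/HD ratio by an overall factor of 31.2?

18

Per stage α = (3.02/2.02)^(1/2) = 1.49505^0.5, giving ln α = 0.2011.
Need α^N ≥ 31.2 ⇒ N ≥ ln(31.2) / ln α = 3.440 / 0.2011 = 17.11.
So at least 18 stages are needed.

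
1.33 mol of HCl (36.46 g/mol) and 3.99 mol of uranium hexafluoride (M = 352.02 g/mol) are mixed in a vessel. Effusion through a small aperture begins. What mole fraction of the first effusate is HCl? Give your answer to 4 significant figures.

0.5088

Each component's effusion rate ∝ (its partial pressure)·(1/√M) ∝ n_i/√M_i.
So x_HCl in the escaping gas = (n_HCl/√M_HCl) / Σ(n_i/√M_i)
= (1.33/√36.46) / (1.33/√36.46 + 3.99/√352.02) = 0.2203/(0.2203 + 0.2127) = 0.5088.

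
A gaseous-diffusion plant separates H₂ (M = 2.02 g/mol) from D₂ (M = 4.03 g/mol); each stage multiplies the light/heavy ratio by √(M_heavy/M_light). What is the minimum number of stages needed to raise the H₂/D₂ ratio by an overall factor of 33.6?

With α = √(4.03/2.02) per stage, ln α = ½ ln(1.99505) = 0.3453.
Need α^N ≥ 33.6 ⇒ N ≥ ln(33.6) / ln α = 3.515 / 0.3453 = 10.18.
Rounding up, N = 11 stages.

11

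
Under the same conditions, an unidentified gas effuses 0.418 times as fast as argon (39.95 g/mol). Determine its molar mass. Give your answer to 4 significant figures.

228.6 g/mol

Graham's law gives rate_X/rate_Ar = √(M_Ar/M_X).
0.418 = √(39.95/M_X)
M_X = 39.95 / 0.418² = 39.95 / 0.1747 = 228.6 g/mol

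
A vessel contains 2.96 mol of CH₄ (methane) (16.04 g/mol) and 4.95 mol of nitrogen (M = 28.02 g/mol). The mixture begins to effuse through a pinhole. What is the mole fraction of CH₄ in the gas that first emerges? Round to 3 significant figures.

0.441

Each component's effusion rate ∝ (its partial pressure)·(1/√M) ∝ n_i/√M_i.
So x_CH₄ in the escaping gas = (n_CH₄/√M_CH₄) / Σ(n_i/√M_i)
= (2.96/√16.04) / (2.96/√16.04 + 4.95/√28.02) = 0.7391/(0.7391 + 0.9351) = 0.441.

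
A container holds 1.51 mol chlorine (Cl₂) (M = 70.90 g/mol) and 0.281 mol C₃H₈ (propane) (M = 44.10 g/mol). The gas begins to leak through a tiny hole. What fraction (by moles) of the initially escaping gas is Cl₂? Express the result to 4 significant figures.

Rate_i ∝ x_i/√M_i (Graham's law weighted by mole fraction), so the effusate composition follows n_i/√M_i.
x_Cl₂(eff) = (n_Cl₂/√M_Cl₂) / (n_Cl₂/√M_Cl₂ + n_C₃H₈/√M_C₃H₈)
= (1.51/√70.90) / (1.51/√70.90 + 0.281/√44.10) = 0.1793/(0.1793 + 0.04231) = 0.8091.

0.8091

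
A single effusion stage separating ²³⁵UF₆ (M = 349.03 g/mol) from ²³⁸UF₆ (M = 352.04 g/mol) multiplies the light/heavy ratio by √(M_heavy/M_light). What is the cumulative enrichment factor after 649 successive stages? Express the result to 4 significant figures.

16.22

Each stage multiplies the ratio by α = √(352.04/349.03), so after 649 stages the overall factor is α^649 = (352.04/349.03)^(649/2).
= 1.00862^(649/2) = 16.22.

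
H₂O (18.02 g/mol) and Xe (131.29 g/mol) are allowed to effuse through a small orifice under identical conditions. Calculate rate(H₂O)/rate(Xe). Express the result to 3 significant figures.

2.70

From Graham's law, rate_H₂O/rate_Xe = √(M_Xe/M_H₂O) = √(131.29/18.02) = √7.286 = 2.70.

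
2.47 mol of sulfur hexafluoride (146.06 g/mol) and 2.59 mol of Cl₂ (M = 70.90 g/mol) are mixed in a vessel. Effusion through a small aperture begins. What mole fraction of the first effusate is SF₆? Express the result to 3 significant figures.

0.399

Effusion rate of each component ∝ n_i/√M_i (partial pressure × 1/√M).
x_SF₆(eff) = (n_SF₆/√M_SF₆) / (n_SF₆/√M_SF₆ + n_Cl₂/√M_Cl₂)
= (2.47/√146.06) / (2.47/√146.06 + 2.59/√70.90) = 0.2044/(0.2044 + 0.3076) = 0.399.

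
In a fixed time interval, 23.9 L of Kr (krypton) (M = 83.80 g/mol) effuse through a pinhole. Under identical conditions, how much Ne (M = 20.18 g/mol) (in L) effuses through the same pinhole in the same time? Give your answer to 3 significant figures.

From Graham's law, rate_Ne/rate_Kr = √(M_Kr/M_Ne) = √(83.80/20.18) = √4.153 = 2.038.
So the volume for Ne is 23.9 × 2.038 = 48.7 L.

48.7 L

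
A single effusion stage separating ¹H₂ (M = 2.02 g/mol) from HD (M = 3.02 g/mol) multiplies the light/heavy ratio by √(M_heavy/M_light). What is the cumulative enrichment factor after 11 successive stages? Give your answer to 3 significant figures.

Overall factor = α^11 with α = √(3.02/2.02), i.e. (3.02/2.02)^(11/2).
= 1.49505^(11/2) = 9.13.

9.13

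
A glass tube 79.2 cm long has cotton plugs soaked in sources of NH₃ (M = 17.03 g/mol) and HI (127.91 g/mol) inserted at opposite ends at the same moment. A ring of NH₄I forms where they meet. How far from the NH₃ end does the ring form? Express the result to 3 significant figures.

58.0 cm

Distances travelled in equal time are proportional to diffusion rates, so d_NH₃/d_HI = √(M_HI/M_NH₃) = √(127.91/17.03) = 2.741.
With d_NH₃ + d_HI = 79.2 cm, d_HI = 79.2/(1 + 2.741) = 21.17 cm.
d_NH₃ = 79.2 − 21.17 = 58.0 cm.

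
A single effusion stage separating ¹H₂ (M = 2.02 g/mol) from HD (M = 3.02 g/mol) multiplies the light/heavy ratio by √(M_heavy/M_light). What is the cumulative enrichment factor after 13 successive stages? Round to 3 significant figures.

The single-stage factor is √(M_heavy/M_light), so 13 stages give [√(3.02/2.02)]^13 = (3.02/2.02)^(13/2).
= 1.49505^(13/2) = 13.7.

13.7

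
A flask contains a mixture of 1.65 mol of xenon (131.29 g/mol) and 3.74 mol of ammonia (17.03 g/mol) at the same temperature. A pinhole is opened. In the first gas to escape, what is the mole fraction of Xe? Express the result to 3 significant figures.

Effusion rate of each component ∝ n_i/√M_i (partial pressure × 1/√M).
Mole fraction of Xe in the effusate = (n_Xe/√M_Xe) / (n_Xe/√M_Xe + n_NH₃/√M_NH₃)
= (1.65/√131.29) / (1.65/√131.29 + 3.74/√17.03) = 0.1440/(0.1440 + 0.9063) = 0.137.

0.137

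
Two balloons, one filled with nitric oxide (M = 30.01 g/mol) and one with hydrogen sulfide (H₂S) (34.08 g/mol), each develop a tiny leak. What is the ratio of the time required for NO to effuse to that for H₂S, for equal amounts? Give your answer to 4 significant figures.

Using Graham's law: t_NO/t_H₂S = √(M_NO/M_H₂S) = √(30.01/34.08) = √0.8806 = 0.9384.

0.9384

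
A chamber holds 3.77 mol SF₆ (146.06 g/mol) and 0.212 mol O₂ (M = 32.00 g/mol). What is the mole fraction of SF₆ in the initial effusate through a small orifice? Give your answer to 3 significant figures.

0.893

The effusion rate of species i is ∝ p_i/√M_i ∝ n_i/√M_i.
x_SF₆(eff) = (n_SF₆/√M_SF₆) / (n_SF₆/√M_SF₆ + n_O₂/√M_O₂)
= (3.77/√146.06) / (3.77/√146.06 + 0.212/√32.00) = 0.3119/(0.3119 + 0.03748) = 0.893.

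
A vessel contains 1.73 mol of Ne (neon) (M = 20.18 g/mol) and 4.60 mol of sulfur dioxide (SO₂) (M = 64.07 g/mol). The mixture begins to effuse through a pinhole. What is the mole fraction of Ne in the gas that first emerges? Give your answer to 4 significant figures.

0.4012

The effusion rate of species i is ∝ p_i/√M_i ∝ n_i/√M_i.
Mole fraction of Ne in the effusate = (n_Ne/√M_Ne) / (n_Ne/√M_Ne + n_SO₂/√M_SO₂)
= (1.73/√20.18) / (1.73/√20.18 + 4.60/√64.07) = 0.3851/(0.3851 + 0.5747) = 0.4012.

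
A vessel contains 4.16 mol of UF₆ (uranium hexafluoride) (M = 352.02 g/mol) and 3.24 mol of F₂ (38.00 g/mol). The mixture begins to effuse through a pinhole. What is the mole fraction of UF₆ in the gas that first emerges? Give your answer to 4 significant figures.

0.2967

Effusion rate of each component ∝ n_i/√M_i (partial pressure × 1/√M).
x_UF₆(eff) = (n_UF₆/√M_UF₆) / (n_UF₆/√M_UF₆ + n_F₂/√M_F₂)
= (4.16/√352.02) / (4.16/√352.02 + 3.24/√38.00) = 0.2217/(0.2217 + 0.5256) = 0.2967.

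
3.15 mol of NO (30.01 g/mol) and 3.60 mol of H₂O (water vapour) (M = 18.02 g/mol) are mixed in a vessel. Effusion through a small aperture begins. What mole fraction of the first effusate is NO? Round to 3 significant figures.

Effusion rate of each component ∝ n_i/√M_i (partial pressure × 1/√M).
Mole fraction of NO in the effusate = (n_NO/√M_NO) / (n_NO/√M_NO + n_H₂O/√M_H₂O)
= (3.15/√30.01) / (3.15/√30.01 + 3.60/√18.02) = 0.5750/(0.5750 + 0.8481) = 0.404.

0.404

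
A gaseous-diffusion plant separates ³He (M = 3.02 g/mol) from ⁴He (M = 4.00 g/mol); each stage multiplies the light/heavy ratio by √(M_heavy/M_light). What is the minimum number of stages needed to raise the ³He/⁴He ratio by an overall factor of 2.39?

7

Single-stage factor α = √(4.00/3.02), so ln α = ½ ln(1.32450) = 0.1405.
Need α^N ≥ 2.39 ⇒ N ≥ ln(2.39) / ln α = 0.8713 / 0.1405 = 6.20.
Minimum whole number of stages: N = 7.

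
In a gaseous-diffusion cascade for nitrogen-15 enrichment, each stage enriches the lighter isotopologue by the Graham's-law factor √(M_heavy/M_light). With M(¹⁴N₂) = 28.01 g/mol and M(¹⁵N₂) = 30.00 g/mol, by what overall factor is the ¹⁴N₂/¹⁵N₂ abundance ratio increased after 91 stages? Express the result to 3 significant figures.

The single-stage factor is √(M_heavy/M_light), so 91 stages give [√(30.00/28.01)]^91 = (30.00/28.01)^(91/2).
= 1.07105^(91/2) = 22.7.

22.7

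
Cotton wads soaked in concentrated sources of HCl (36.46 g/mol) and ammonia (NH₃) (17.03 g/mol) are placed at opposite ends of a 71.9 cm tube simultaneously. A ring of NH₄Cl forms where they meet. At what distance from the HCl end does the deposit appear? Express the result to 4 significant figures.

The fronts meet when d_HCl + d_NH₃ = L with d_HCl/d_NH₃ = √(M_NH₃/M_HCl) (Graham's law). Here √(M_NH₃/M_HCl) = √(17.03/36.46) = 0.6834.
With d_HCl + d_NH₃ = 71.9 cm, d_NH₃ = 71.9/(1 + 0.6834) = 42.71 cm.
d_HCl = 71.9 − 42.71 = 29.19 cm.

29.19 cm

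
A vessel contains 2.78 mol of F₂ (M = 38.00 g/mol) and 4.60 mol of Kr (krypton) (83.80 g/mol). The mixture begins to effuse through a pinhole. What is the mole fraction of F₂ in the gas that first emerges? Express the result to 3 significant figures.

0.473

Effusion rate of each component ∝ n_i/√M_i (partial pressure × 1/√M).
Mole fraction of F₂ in the effusate = (n_F₂/√M_F₂) / (n_F₂/√M_F₂ + n_Kr/√M_Kr)
= (2.78/√38.00) / (2.78/√38.00 + 4.60/√83.80) = 0.4510/(0.4510 + 0.5025) = 0.473.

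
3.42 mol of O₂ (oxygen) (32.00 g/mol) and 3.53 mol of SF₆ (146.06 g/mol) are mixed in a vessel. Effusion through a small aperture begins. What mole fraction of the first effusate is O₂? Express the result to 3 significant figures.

0.674

The effusion rate of species i is ∝ p_i/√M_i ∝ n_i/√M_i.
So x_O₂ in the escaping gas = (n_O₂/√M_O₂) / Σ(n_i/√M_i)
= (3.42/√32.00) / (3.42/√32.00 + 3.53/√146.06) = 0.6046/(0.6046 + 0.2921) = 0.674.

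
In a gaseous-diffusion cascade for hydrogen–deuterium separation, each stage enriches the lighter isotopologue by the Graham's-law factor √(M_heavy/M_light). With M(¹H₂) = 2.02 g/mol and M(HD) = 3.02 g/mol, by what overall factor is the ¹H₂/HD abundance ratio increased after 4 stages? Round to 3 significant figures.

2.24

Overall factor = α^4 with α = √(3.02/2.02), i.e. (3.02/2.02)^(4/2).
= 1.49505^2 = 2.24.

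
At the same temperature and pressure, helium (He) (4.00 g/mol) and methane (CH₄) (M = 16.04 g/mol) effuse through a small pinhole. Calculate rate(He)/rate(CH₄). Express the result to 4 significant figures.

Using Graham's law: rate_He/rate_CH₄ = √(M_CH₄/M_He) = √(16.04/4.00) = √4.010 = 2.002.

2.002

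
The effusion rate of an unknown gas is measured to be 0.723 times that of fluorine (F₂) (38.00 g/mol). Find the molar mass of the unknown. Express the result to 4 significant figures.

72.70 g/mol

Since effusion rate ∝ 1/√M, rate_X/rate_F₂ = √(M_F₂/M_X).
0.723 = √(38.00/M_X)
M_X = 38.00 / 0.723² = 38.00 / 0.5227 = 72.70 g/mol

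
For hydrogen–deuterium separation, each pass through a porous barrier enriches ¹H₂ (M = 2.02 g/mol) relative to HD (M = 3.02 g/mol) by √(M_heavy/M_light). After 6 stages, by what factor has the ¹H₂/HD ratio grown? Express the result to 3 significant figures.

3.34

The single-stage factor is √(M_heavy/M_light), so 6 stages give [√(3.02/2.02)]^6 = (3.02/2.02)^(6/2).
= 1.49505^3 = 3.34.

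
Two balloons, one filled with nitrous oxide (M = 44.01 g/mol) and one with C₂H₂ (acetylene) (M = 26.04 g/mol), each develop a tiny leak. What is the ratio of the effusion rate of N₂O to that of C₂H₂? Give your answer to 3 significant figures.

0.769

By Graham's law, rate_N₂O/rate_C₂H₂ = √(M_C₂H₂/M_N₂O) = √(26.04/44.01) = √0.5917 = 0.769.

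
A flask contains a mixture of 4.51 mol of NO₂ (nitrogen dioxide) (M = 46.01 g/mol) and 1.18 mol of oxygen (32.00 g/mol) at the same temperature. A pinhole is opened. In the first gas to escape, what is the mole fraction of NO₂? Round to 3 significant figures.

Rate_i ∝ x_i/√M_i (Graham's law weighted by mole fraction), so the effusate composition follows n_i/√M_i.
Mole fraction of NO₂ in the effusate = (n_NO₂/√M_NO₂) / (n_NO₂/√M_NO₂ + n_O₂/√M_O₂)
= (4.51/√46.01) / (4.51/√46.01 + 1.18/√32.00) = 0.6649/(0.6649 + 0.2086) = 0.761.

0.761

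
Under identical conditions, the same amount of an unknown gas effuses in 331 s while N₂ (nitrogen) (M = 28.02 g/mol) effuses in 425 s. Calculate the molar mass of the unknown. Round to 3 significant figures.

Using Graham's law: t_X/t_N₂ = √(M_X/M_N₂).
331/425 = 0.7788 = √(M_X/28.02)
M_X = 28.02 × 0.7788² = 28.02 × 0.6066 = 17.0 g/mol

17.0 g/mol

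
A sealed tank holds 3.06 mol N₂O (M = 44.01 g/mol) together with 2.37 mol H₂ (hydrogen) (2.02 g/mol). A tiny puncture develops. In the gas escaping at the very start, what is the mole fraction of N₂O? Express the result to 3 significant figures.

Each component's effusion rate ∝ (its partial pressure)·(1/√M) ∝ n_i/√M_i.
x_N₂O(eff) = (n_N₂O/√M_N₂O) / (n_N₂O/√M_N₂O + n_H₂/√M_H₂)
= (3.06/√44.01) / (3.06/√44.01 + 2.37/√2.02) = 0.4613/(0.4613 + 1.668) = 0.217.

0.217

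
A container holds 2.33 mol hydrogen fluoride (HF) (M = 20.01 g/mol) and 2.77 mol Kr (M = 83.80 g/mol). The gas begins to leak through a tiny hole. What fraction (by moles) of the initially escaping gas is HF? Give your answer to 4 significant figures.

The effusion rate of species i is ∝ p_i/√M_i ∝ n_i/√M_i.
So x_HF in the escaping gas = (n_HF/√M_HF) / Σ(n_i/√M_i)
= (2.33/√20.01) / (2.33/√20.01 + 2.77/√83.80) = 0.5209/(0.5209 + 0.3026) = 0.6325.

0.6325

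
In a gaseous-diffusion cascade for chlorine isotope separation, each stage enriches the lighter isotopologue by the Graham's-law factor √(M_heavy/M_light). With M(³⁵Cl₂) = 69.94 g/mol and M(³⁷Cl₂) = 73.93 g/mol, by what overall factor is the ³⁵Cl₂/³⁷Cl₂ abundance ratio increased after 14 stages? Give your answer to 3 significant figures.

1.47

The single-stage factor is √(M_heavy/M_light), so 14 stages give [√(73.93/69.94)]^14 = (73.93/69.94)^(14/2).
= 1.05705^7 = 1.47.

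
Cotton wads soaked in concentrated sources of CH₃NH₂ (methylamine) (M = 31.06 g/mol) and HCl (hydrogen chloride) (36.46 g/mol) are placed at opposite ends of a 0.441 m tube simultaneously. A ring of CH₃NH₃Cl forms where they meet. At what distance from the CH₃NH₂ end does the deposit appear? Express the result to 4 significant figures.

0.2293 m

The fronts meet when d_CH₃NH₂ + d_HCl = L with d_CH₃NH₂/d_HCl = √(M_HCl/M_CH₃NH₂) (Graham's law). Here √(M_HCl/M_CH₃NH₂) = √(36.46/31.06) = 1.083.
With d_CH₃NH₂ + d_HCl = 0.441 m, d_HCl = 0.441/(1 + 1.083) = 0.2117 m.
d_CH₃NH₂ = 0.441 − 0.2117 = 0.2293 m.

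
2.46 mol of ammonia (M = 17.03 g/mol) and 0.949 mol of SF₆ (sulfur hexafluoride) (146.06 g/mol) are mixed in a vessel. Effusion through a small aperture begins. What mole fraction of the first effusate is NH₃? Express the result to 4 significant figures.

0.8836

The effusion rate of species i is ∝ p_i/√M_i ∝ n_i/√M_i.
So x_NH₃ in the escaping gas = (n_NH₃/√M_NH₃) / Σ(n_i/√M_i)
= (2.46/√17.03) / (2.46/√17.03 + 0.949/√146.06) = 0.5961/(0.5961 + 0.07852) = 0.8836.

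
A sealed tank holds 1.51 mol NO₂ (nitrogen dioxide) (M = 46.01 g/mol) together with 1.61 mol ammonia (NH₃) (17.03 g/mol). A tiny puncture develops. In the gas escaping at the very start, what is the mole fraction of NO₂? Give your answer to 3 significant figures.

0.363

The effusion rate of species i is ∝ p_i/√M_i ∝ n_i/√M_i.
So x_NO₂ in the escaping gas = (n_NO₂/√M_NO₂) / Σ(n_i/√M_i)
= (1.51/√46.01) / (1.51/√46.01 + 1.61/√17.03) = 0.2226/(0.2226 + 0.3901) = 0.363.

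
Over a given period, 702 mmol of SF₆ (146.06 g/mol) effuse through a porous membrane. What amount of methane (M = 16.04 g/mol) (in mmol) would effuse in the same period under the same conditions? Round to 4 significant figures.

2118 mmol

Using Graham's law: rate_CH₄/rate_SF₆ = √(M_SF₆/M_CH₄) = √(146.06/16.04) = √9.106 = 3.018.
So the amount for CH₄ is 702 × 3.018 = 2118 mmol.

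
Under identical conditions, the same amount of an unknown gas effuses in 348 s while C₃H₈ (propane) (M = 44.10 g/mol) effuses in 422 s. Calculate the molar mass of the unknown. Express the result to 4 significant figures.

29.99 g/mol

Since effusion rate ∝ 1/√M, t_X/t_C₃H₈ = √(M_X/M_C₃H₈).
348/422 = 0.8246 = √(M_X/44.10)
M_X = 44.10 × 0.8246² = 44.10 × 0.6800 = 29.99 g/mol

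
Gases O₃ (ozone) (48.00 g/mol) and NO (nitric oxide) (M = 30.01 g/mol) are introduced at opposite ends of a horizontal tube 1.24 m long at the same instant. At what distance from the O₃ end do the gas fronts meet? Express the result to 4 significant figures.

0.5475 m

Distances travelled in equal time are proportional to diffusion rates, so d_O₃/d_NO = √(M_NO/M_O₃) = √(30.01/48.00) = 0.7907.
With d_O₃ + d_NO = 1.24 m, d_NO = 1.24/(1 + 0.7907) = 0.6925 m.
d_O₃ = 1.24 − 0.6925 = 0.5475 m.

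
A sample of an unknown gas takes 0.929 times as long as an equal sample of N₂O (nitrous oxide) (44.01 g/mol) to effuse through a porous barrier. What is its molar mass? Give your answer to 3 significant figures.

38.0 g/mol

From Graham's law, t_X/t_N₂O = √(M_X/M_N₂O).
0.929 = √(M_X/44.01)
M_X = 44.01 × 0.929² = 44.01 × 0.8630 = 38.0 g/mol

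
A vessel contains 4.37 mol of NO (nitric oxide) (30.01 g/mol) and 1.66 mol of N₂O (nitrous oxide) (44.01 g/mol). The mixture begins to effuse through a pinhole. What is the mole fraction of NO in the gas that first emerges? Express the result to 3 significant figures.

Rate_i ∝ x_i/√M_i (Graham's law weighted by mole fraction), so the effusate composition follows n_i/√M_i.
x_NO(eff) = (n_NO/√M_NO) / (n_NO/√M_NO + n_N₂O/√M_N₂O)
= (4.37/√30.01) / (4.37/√30.01 + 1.66/√44.01) = 0.7977/(0.7977 + 0.2502) = 0.761.

0.761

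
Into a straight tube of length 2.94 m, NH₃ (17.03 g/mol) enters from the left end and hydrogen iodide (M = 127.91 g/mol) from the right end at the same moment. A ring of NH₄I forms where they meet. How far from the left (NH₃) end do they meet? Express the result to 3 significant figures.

2.15 m

Distances travelled in equal time are proportional to diffusion rates, so d_NH₃/d_HI = √(M_HI/M_NH₃) = √(127.91/17.03) = 2.741.
With d_NH₃ + d_HI = 2.94 m, d_HI = 2.94/(1 + 2.741) = 0.7860 m.
d_NH₃ = 2.94 − 0.7860 = 2.15 m.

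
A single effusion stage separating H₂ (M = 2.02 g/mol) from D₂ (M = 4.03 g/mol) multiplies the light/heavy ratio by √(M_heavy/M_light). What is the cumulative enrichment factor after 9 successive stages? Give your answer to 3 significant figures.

Overall factor = α^9 with α = √(4.03/2.02), i.e. (4.03/2.02)^(9/2).
= 1.99505^(9/2) = 22.4.

22.4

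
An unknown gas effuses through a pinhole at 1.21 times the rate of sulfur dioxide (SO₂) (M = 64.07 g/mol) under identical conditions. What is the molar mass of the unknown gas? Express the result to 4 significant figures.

43.76 g/mol

Since effusion rate ∝ 1/√M, rate_X/rate_SO₂ = √(M_SO₂/M_X).
1.21 = √(64.07/M_X)
M_X = 64.07 / 1.21² = 64.07 / 1.464 = 43.76 g/mol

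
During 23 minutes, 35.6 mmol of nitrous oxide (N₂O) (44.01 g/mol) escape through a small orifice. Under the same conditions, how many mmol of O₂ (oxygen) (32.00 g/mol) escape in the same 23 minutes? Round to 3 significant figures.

41.7 mmol

Graham's law gives rate_O₂/rate_N₂O = √(M_N₂O/M_O₂) = √(44.01/32.00) = √1.375 = 1.173.
So the amount for O₂ is 35.6 × 1.173 = 41.7 mmol.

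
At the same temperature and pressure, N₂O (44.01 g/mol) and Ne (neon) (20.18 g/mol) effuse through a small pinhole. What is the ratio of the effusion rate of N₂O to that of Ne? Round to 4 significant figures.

0.6772

Using Graham's law: rate_N₂O/rate_Ne = √(M_Ne/M_N₂O) = √(20.18/44.01) = √0.4585 = 0.6772.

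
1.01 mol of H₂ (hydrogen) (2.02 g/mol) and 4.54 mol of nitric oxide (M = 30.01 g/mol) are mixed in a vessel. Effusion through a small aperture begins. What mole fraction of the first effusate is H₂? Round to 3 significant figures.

0.462

The effusion rate of species i is ∝ p_i/√M_i ∝ n_i/√M_i.
So x_H₂ in the escaping gas = (n_H₂/√M_H₂) / Σ(n_i/√M_i)
= (1.01/√2.02) / (1.01/√2.02 + 4.54/√30.01) = 0.7106/(0.7106 + 0.8287) = 0.462.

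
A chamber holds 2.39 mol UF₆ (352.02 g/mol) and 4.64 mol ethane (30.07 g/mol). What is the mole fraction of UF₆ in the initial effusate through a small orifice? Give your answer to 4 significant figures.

0.1308

Effusion rate of each component ∝ n_i/√M_i (partial pressure × 1/√M).
So x_UF₆ in the escaping gas = (n_UF₆/√M_UF₆) / Σ(n_i/√M_i)
= (2.39/√352.02) / (2.39/√352.02 + 4.64/√30.07) = 0.1274/(0.1274 + 0.8462) = 0.1308.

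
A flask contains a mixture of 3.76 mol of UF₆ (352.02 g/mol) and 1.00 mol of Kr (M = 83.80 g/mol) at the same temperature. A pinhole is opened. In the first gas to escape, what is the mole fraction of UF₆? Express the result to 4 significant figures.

0.6472

Each component's effusion rate ∝ (its partial pressure)·(1/√M) ∝ n_i/√M_i.
Mole fraction of UF₆ in the effusate = (n_UF₆/√M_UF₆) / (n_UF₆/√M_UF₆ + n_Kr/√M_Kr)
= (3.76/√352.02) / (3.76/√352.02 + 1.00/√83.80) = 0.2004/(0.2004 + 0.1092) = 0.6472.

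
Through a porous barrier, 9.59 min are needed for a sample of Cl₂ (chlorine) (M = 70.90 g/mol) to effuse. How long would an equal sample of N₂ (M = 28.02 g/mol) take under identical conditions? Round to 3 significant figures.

Using Graham's law: t_N₂/t_Cl₂ = √(M_N₂/M_Cl₂) = √(28.02/70.90) = √0.3952 = 0.6287.
So the time for N₂ is 9.59 × 0.6287 = 6.03 min.

6.03 min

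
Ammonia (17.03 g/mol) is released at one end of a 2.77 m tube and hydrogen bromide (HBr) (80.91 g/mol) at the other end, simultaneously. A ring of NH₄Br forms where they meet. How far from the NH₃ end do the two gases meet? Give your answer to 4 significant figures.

1.899 m

The fronts meet when d_NH₃ + d_HBr = L with d_NH₃/d_HBr = √(M_HBr/M_NH₃) (Graham's law). Here √(M_HBr/M_NH₃) = √(80.91/17.03) = 2.180.
With d_NH₃ + d_HBr = 2.77 m, d_HBr = 2.77/(1 + 2.180) = 0.8712 m.
d_NH₃ = 2.77 − 0.8712 = 1.899 m.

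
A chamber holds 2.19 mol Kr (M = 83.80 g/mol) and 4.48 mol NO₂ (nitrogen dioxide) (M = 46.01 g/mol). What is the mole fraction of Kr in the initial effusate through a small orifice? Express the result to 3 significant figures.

Rate_i ∝ x_i/√M_i (Graham's law weighted by mole fraction), so the effusate composition follows n_i/√M_i.
So x_Kr in the escaping gas = (n_Kr/√M_Kr) / Σ(n_i/√M_i)
= (2.19/√83.80) / (2.19/√83.80 + 4.48/√46.01) = 0.2392/(0.2392 + 0.6605) = 0.266.

0.266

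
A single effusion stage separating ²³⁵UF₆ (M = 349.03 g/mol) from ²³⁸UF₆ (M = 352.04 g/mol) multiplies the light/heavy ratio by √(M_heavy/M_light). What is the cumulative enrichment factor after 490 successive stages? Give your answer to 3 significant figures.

8.20

After 490 stages the ratio has grown by (√(352.04/349.03))^490 = (352.04/349.03)^(490/2).
= 1.00862^245 = 8.20.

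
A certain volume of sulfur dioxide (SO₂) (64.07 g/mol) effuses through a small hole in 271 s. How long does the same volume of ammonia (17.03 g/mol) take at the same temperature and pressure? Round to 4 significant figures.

139.7 s

Graham's law gives t_NH₃/t_SO₂ = √(M_NH₃/M_SO₂) = √(17.03/64.07) = √0.2658 = 0.5156.
So the time for NH₃ is 271 × 0.5156 = 139.7 s.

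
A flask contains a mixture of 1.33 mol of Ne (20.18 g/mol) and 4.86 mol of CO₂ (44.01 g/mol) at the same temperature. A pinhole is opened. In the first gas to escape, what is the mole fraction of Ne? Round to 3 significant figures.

Effusion rate of each component ∝ n_i/√M_i (partial pressure × 1/√M).
x_Ne(eff) = (n_Ne/√M_Ne) / (n_Ne/√M_Ne + n_CO₂/√M_CO₂)
= (1.33/√20.18) / (1.33/√20.18 + 4.86/√44.01) = 0.2961/(0.2961 + 0.7326) = 0.288.

0.288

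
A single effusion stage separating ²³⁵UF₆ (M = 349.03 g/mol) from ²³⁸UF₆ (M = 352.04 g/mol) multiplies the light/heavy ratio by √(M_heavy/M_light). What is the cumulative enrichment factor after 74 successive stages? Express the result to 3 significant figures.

Overall factor = α^74 with α = √(352.04/349.03), i.e. (352.04/349.03)^(74/2).
= 1.00862^37 = 1.37.

1.37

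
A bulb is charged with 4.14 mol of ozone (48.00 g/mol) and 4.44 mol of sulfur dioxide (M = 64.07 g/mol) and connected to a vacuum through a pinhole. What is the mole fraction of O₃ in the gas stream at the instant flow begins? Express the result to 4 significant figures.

0.5186

Rate_i ∝ x_i/√M_i (Graham's law weighted by mole fraction), so the effusate composition follows n_i/√M_i.
So x_O₃ in the escaping gas = (n_O₃/√M_O₃) / Σ(n_i/√M_i)
= (4.14/√48.00) / (4.14/√48.00 + 4.44/√64.07) = 0.5976/(0.5976 + 0.5547) = 0.5186.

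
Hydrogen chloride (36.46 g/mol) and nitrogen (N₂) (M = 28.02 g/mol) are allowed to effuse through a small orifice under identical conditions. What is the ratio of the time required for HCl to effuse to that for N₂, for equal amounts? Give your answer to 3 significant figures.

1.14

Graham's law gives t_HCl/t_N₂ = √(M_HCl/M_N₂) = √(36.46/28.02) = √1.301 = 1.14.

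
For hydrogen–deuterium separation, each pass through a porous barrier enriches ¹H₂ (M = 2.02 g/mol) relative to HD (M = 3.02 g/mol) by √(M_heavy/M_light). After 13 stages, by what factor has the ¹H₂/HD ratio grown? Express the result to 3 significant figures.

13.7

After 13 stages the ratio has grown by (√(3.02/2.02))^13 = (3.02/2.02)^(13/2).
= 1.49505^(13/2) = 13.7.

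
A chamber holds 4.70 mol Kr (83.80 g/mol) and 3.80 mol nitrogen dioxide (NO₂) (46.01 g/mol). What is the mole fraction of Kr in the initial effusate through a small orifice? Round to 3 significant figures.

0.478

Effusion rate of each component ∝ n_i/√M_i (partial pressure × 1/√M).
x_Kr(eff) = (n_Kr/√M_Kr) / (n_Kr/√M_Kr + n_NO₂/√M_NO₂)
= (4.70/√83.80) / (4.70/√83.80 + 3.80/√46.01) = 0.5134/(0.5134 + 0.5602) = 0.478.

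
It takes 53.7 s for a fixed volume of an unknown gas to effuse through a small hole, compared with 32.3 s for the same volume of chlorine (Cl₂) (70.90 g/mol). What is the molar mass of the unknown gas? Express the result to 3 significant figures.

196 g/mol

Using Graham's law: t_X/t_Cl₂ = √(M_X/M_Cl₂).
53.7/32.3 = 1.663 = √(M_X/70.90)
M_X = 70.90 × 1.663² = 70.90 × 2.764 = 196 g/mol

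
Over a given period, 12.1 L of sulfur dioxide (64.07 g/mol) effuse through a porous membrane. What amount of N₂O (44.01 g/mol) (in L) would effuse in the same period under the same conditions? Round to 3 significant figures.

14.6 L

By Graham's law, rate_N₂O/rate_SO₂ = √(M_SO₂/M_N₂O) = √(64.07/44.01) = √1.456 = 1.207.
So the volume for N₂O is 12.1 × 1.207 = 14.6 L.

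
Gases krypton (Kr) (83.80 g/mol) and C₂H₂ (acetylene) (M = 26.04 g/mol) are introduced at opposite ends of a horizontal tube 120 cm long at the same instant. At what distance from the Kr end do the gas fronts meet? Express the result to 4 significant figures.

Distances travelled in equal time are proportional to diffusion rates, so d_Kr/d_C₂H₂ = √(M_C₂H₂/M_Kr) = √(26.04/83.80) = 0.5574.
With d_Kr + d_C₂H₂ = 120 cm, d_C₂H₂ = 120/(1 + 0.5574) = 77.05 cm.
d_Kr = 120 − 77.05 = 42.95 cm.

42.95 cm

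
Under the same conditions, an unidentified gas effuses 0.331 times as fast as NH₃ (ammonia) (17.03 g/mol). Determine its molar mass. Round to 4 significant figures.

Graham's law gives rate_X/rate_NH₃ = √(M_NH₃/M_X).
0.331 = √(17.03/M_X)
M_X = 17.03 / 0.331² = 17.03 / 0.1096 = 155.4 g/mol

155.4 g/mol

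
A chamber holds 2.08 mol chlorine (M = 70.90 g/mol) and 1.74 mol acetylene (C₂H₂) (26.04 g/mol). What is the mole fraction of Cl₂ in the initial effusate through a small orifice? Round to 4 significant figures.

The effusion rate of species i is ∝ p_i/√M_i ∝ n_i/√M_i.
Mole fraction of Cl₂ in the effusate = (n_Cl₂/√M_Cl₂) / (n_Cl₂/√M_Cl₂ + n_C₂H₂/√M_C₂H₂)
= (2.08/√70.90) / (2.08/√70.90 + 1.74/√26.04) = 0.2470/(0.2470 + 0.3410) = 0.4201.

0.4201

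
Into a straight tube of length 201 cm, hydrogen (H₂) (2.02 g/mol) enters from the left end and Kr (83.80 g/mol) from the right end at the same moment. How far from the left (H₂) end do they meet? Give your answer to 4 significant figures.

174.0 cm

Graham's law gives d_H₂/d_Kr = rate_H₂/rate_Kr = √(M_Kr/M_H₂) = √(83.80/2.02) = 6.441.
With d_H₂ + d_Kr = 201 cm, d_Kr = 201/(1 + 6.441) = 27.01 cm.
d_H₂ = 201 − 27.01 = 174.0 cm.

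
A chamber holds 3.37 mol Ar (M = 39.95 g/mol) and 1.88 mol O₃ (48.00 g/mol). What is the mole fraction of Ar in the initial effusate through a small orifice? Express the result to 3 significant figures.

0.663

Rate_i ∝ x_i/√M_i (Graham's law weighted by mole fraction), so the effusate composition follows n_i/√M_i.
So x_Ar in the escaping gas = (n_Ar/√M_Ar) / Σ(n_i/√M_i)
= (3.37/√39.95) / (3.37/√39.95 + 1.88/√48.00) = 0.5332/(0.5332 + 0.2714) = 0.663.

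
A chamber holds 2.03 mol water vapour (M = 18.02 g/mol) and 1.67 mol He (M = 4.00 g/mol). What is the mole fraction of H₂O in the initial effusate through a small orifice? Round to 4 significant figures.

Effusion rate of each component ∝ n_i/√M_i (partial pressure × 1/√M).
So x_H₂O in the escaping gas = (n_H₂O/√M_H₂O) / Σ(n_i/√M_i)
= (2.03/√18.02) / (2.03/√18.02 + 1.67/√4.00) = 0.4782/(0.4782 + 0.8350) = 0.3642.

0.3642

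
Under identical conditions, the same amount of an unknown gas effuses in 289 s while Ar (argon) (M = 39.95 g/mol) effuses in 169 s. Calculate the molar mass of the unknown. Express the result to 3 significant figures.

Using Graham's law: t_X/t_Ar = √(M_X/M_Ar).
289/169 = 1.710 = √(M_X/39.95)
M_X = 39.95 × 1.710² = 39.95 × 2.924 = 117 g/mol

117 g/mol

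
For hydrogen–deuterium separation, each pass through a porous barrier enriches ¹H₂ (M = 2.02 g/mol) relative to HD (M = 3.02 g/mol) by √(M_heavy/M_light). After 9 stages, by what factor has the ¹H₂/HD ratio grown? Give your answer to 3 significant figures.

6.11

Overall factor = α^9 with α = √(3.02/2.02), i.e. (3.02/2.02)^(9/2).
= 1.49505^(9/2) = 6.11.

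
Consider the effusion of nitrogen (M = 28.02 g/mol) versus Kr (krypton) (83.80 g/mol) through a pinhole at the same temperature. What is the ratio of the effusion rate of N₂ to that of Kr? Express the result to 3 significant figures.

Since effusion rate ∝ 1/√M, rate_N₂/rate_Kr = √(M_Kr/M_N₂) = √(83.80/28.02) = √2.991 = 1.73.

1.73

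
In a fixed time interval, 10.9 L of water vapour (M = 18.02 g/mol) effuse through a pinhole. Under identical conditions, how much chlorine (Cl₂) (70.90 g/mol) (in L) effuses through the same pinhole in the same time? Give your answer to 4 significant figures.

5.495 L

Since effusion rate ∝ 1/√M, rate_Cl₂/rate_H₂O = √(M_H₂O/M_Cl₂) = √(18.02/70.90) = √0.2542 = 0.5041.
So the volume for Cl₂ is 10.9 × 0.5041 = 5.495 L.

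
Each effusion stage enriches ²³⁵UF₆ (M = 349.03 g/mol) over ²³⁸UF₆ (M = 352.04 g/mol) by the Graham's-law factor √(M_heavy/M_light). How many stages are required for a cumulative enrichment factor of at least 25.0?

750

Per stage α = (352.04/349.03)^(1/2) = 1.00862^0.5, giving ln α = 0.004293.
Need α^N ≥ 25.0 ⇒ N ≥ ln(25.0) / ln α = 3.219 / 0.004293 = 749.72.
Minimum whole number of stages: N = 750.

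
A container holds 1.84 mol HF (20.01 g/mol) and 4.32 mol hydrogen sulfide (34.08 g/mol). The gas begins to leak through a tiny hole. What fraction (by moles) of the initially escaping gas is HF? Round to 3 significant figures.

0.357

The effusion rate of species i is ∝ p_i/√M_i ∝ n_i/√M_i.
Mole fraction of HF in the effusate = (n_HF/√M_HF) / (n_HF/√M_HF + n_H₂S/√M_H₂S)
= (1.84/√20.01) / (1.84/√20.01 + 4.32/√34.08) = 0.4113/(0.4113 + 0.7400) = 0.357.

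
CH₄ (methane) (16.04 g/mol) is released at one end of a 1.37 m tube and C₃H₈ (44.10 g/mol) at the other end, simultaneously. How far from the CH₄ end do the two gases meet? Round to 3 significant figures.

In equal time, each gas travels a distance ∝ its rate ∝ 1/√M, so d_CH₄/d_C₃H₈ = √(M_C₃H₈/M_CH₄) = √(44.10/16.04) = 1.658.
With d_CH₄ + d_C₃H₈ = 1.37 m, d_C₃H₈ = 1.37/(1 + 1.658) = 0.5154 m.
d_CH₄ = 1.37 − 0.5154 = 0.855 m.

0.855 m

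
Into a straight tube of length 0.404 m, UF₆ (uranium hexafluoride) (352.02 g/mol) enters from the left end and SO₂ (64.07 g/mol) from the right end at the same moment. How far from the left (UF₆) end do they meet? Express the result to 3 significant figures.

The fronts meet when d_UF₆ + d_SO₂ = L with d_UF₆/d_SO₂ = √(M_SO₂/M_UF₆) (Graham's law). Here √(M_SO₂/M_UF₆) = √(64.07/352.02) = 0.4266.
With d_UF₆ + d_SO₂ = 0.404 m, d_SO₂ = 0.404/(1 + 0.4266) = 0.2832 m.
d_UF₆ = 0.404 − 0.2832 = 0.121 m.

0.121 m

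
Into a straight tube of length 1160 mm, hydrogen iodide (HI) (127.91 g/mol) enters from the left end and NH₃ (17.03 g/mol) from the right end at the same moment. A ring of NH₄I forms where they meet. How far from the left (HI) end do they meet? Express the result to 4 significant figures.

Graham's law gives d_HI/d_NH₃ = rate_HI/rate_NH₃ = √(M_NH₃/M_HI) = √(17.03/127.91) = 0.3649.
With d_HI + d_NH₃ = 1160 mm, d_NH₃ = 1160/(1 + 0.3649) = 849.9 mm.
d_HI = 1160 − 849.9 = 310.1 mm.

310.1 mm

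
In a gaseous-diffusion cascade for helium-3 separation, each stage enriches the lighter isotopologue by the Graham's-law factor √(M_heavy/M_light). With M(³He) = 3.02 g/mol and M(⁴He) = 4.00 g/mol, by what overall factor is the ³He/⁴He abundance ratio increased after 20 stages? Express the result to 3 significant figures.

16.6

The single-stage factor is √(M_heavy/M_light), so 20 stages give [√(4.00/3.02)]^20 = (4.00/3.02)^(20/2).
= 1.32450^10 = 16.6.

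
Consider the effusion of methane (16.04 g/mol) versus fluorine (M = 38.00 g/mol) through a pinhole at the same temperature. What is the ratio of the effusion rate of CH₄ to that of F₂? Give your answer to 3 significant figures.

By Graham's law, rate_CH₄/rate_F₂ = √(M_F₂/M_CH₄) = √(38.00/16.04) = √2.369 = 1.54.

1.54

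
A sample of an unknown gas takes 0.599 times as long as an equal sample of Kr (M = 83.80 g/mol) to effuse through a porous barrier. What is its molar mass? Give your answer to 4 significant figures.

30.07 g/mol

Using Graham's law: t_X/t_Kr = √(M_X/M_Kr).
0.599 = √(M_X/83.80)
M_X = 83.80 × 0.599² = 83.80 × 0.3588 = 30.07 g/mol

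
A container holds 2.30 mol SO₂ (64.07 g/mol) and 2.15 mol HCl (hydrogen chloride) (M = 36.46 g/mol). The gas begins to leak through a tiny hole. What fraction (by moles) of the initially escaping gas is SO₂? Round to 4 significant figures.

Effusion rate of each component ∝ n_i/√M_i (partial pressure × 1/√M).
So x_SO₂ in the escaping gas = (n_SO₂/√M_SO₂) / Σ(n_i/√M_i)
= (2.30/√64.07) / (2.30/√64.07 + 2.15/√36.46) = 0.2873/(0.2873 + 0.3561) = 0.4466.

0.4466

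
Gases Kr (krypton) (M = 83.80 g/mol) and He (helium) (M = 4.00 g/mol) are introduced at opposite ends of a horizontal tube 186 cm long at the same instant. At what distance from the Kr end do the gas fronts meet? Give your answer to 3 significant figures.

33.4 cm

Distances travelled in equal time are proportional to diffusion rates, so d_Kr/d_He = √(M_He/M_Kr) = √(4.00/83.80) = 0.2185.
With d_Kr + d_He = 186 cm, d_He = 186/(1 + 0.2185) = 152.6 cm.
d_Kr = 186 − 152.6 = 33.4 cm.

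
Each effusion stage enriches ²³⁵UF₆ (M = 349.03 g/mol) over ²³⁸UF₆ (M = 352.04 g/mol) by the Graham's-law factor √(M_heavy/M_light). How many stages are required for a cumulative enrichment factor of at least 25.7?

757

Single-stage factor α = √(352.04/349.03), so ln α = ½ ln(1.00862) = 0.004293.
Need α^N ≥ 25.7 ⇒ N ≥ ln(25.7) / ln α = 3.246 / 0.004293 = 756.15.
So at least 757 stages are needed.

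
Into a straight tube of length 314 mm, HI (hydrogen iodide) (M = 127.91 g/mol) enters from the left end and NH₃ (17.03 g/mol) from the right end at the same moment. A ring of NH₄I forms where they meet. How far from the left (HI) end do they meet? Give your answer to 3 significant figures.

83.9 mm

In equal time, each gas travels a distance ∝ its rate ∝ 1/√M, so d_HI/d_NH₃ = √(M_NH₃/M_HI) = √(17.03/127.91) = 0.3649.
With d_HI + d_NH₃ = 314 mm, d_NH₃ = 314/(1 + 0.3649) = 230.1 mm.
d_HI = 314 − 230.1 = 83.9 mm.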